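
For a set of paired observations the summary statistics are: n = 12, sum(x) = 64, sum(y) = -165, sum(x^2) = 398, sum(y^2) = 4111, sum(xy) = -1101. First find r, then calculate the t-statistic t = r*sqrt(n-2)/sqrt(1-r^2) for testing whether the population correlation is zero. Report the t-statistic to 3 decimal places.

S_xy = nΣxy − ΣxΣy = 12·(-1101) − 64·(-165) = -13212 − (-10560) = -2652
S_xx = nΣx² − (Σx)² = 12·398 − 64² = 4776 − 4096 = 680
S_yy = nΣy² − (Σy)² = 12·4111 − (-165)² = 49332 − 27225 = 22107
r = S_xy / √(S_xx·S_yy) = -2652 / √(680·22107) = -2652 / √15032760 = -2652 / 3877.2103 = -0.6840
t = r·√(n−2)/√(1−r²) = -0.6840·√10 / √(1−0.467856) = -2.162998 / 0.729482 = -2.965

-2.965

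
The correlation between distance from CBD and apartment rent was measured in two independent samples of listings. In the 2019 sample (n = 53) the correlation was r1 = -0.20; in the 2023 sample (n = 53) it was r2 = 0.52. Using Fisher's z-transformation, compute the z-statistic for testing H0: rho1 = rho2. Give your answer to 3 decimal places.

z1 = atanh(-0.20) = -0.202733,  z2 = atanh(0.52) = 0.576340
SE = √(1/(n1−3) + 1/(n2−3)) = √(1/50 + 1/50) = √(0.0200000 + 0.0200000) = √0.0400000 = 0.200000
z = (z1 − z2)/SE = (-0.202733 − 0.576340) / 0.200000 = -0.779073 / 0.200000 = -3.895

-3.895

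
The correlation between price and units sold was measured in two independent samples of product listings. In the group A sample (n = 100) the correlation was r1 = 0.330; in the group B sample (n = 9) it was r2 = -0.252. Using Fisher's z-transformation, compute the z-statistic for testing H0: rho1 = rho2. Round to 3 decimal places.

z1 = atanh(0.330) = 0.342828,  z2 = atanh(-0.252) = -0.257547
SE = √(1/(n1−3) + 1/(n2−3)) = √(1/97 + 1/6) = √(0.0103093 + 0.1666667) = √0.1769760 = 0.420685
z = (z1 − z2)/SE = (0.342828 − (-0.257547)) / 0.420685 = 0.600375 / 0.420685 = 1.427

1.427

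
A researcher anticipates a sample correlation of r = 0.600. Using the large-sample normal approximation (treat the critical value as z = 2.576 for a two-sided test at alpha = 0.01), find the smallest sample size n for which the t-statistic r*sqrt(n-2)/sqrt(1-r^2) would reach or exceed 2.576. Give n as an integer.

14

r√(n−2)/√(1−r²) ≥ 2.576  ⇔  n−2 ≥ (2.576)²·(1−r²)/r²
(1−r²)/r² = (1−0.360000)/0.360000 = 1.7778
n ≥ 2 + 6.635776·1.7778 = 2 + 11.7971 = 13.7971
⌈13.7971⌉ = 14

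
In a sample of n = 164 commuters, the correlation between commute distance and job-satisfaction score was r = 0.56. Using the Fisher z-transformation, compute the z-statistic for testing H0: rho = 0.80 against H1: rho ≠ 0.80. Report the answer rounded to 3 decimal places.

-5.910

Fisher z: atanh(0.56) = 0.632833, atanh(0.80) = 1.098612
z = (z_r − z_0)·√(n−3) = (0.632833 − 1.098612)·√161 = -0.465779 · 12.688578 = -5.910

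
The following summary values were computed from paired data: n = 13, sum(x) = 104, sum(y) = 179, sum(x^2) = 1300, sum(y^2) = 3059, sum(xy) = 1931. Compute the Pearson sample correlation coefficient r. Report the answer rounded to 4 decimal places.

0.9462

S_xy = nΣxy − ΣxΣy = 13·1931 − 104·179 = 25103 − 18616 = 6487
S_xx = nΣx² − (Σx)² = 13·1300 − 104² = 16900 − 10816 = 6084
S_yy = nΣy² − (Σy)² = 13·3059 − 179² = 39767 − 32041 = 7726
r = S_xy / √(S_xx·S_yy) = 6487 / √(6084·7726) = 6487 / √47004984 = 6487 / 6856.0181 = 0.9462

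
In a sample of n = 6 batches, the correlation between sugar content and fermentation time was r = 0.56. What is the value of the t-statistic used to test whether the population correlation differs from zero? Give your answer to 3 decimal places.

1.352

t = r·√(n−2) / √(1−r²) with r = 0.56, n = 6
  = 0.56·√4 / √(1 − 0.3136)
  = 0.56·2.000000 / 0.828493
  = 1.120000 / 0.828493 = 1.352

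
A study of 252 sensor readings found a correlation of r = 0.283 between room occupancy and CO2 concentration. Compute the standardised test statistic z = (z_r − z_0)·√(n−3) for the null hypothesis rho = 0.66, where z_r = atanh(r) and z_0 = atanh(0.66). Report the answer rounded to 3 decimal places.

Fisher z: atanh(0.283) = 0.290940, atanh(0.66) = 0.792814
z = (z_r − z_0)·√(n−3) = (0.290940 − 0.792814)·√249 = -0.501874 · 15.779734 = -7.919

-7.919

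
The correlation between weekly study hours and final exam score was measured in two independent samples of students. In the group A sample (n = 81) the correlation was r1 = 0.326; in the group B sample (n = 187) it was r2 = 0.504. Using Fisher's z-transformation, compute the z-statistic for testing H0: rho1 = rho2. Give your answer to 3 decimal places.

-1.601

z1 = atanh(0.326) = 0.338346,  z2 = atanh(0.504) = 0.554654
SE = √(1/(n1−3) + 1/(n2−3)) = √(1/78 + 1/184) = √(0.0128205 + 0.0054348) = √0.0182553 = 0.135112
z = (z1 − z2)/SE = (0.338346 − 0.554654) / 0.135112 = -0.216308 / 0.135112 = -1.601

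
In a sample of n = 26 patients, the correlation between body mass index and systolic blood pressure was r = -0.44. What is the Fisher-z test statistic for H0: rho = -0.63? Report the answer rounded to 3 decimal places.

1.291

Fisher z: atanh(-0.44) = -0.472231, atanh(-0.63) = -0.741416
z = (z_r − z_0)·√(n−3) = (-0.472231 − (-0.741416))·√23 = 0.269185 · 4.795832 = 1.291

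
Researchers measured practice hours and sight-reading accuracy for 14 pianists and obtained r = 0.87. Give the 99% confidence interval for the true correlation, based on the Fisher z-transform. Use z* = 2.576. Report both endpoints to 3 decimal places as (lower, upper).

(0.505, 0.971)

z_r = atanh(0.87) = 1.333080;  SE = 1/√(n−3) = 1/√11 = 0.301511
z-limits: 1.333080 ± 2.576·0.301511 = 1.333080 ± 0.776692 = [0.556388, 2.109772]
ρ-limits: (tanh 0.556388, tanh 2.109772) = (0.505, 0.971)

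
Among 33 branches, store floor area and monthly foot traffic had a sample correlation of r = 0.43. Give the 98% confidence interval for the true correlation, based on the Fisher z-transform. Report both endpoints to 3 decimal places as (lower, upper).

Fisher z: z_r = atanh(r) = ½·ln((1+0.43)/(1−0.43)) = 0.459897
SE(z) = 1/√(n−3) = 1/√30 = 0.182574
98% ⇒ z* = 2.326; margin = 2.326·0.182574 = 0.424667
CI on z-scale: (0.035230, 0.884564)
Back-transform: tanh(0.035230) = 0.035215, tanh(0.884564) = 0.708698

(0.035, 0.709)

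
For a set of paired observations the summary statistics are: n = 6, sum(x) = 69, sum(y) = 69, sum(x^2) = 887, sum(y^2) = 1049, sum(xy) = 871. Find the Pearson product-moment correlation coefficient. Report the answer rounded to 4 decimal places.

S_xy = nΣxy − ΣxΣy = 6·871 − 69·69 = 5226 − 4761 = 465
S_xx = nΣx² − (Σx)² = 6·887 − 69² = 5322 − 4761 = 561
S_yy = nΣy² − (Σy)² = 6·1049 − 69² = 6294 − 4761 = 1533
r = S_xy / √(S_xx·S_yy) = 465 / √(561·1533) = 465 / √860013 = 465 / 927.3689 = 0.5014

0.5014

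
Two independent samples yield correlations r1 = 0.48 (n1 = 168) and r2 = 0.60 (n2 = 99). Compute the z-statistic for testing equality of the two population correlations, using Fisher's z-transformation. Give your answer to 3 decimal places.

z1 = atanh(0.48) = 0.522984,  z2 = atanh(0.60) = 0.693147
SE = √(1/(n1−3) + 1/(n2−3)) = √(1/165 + 1/96) = √(0.0060606 + 0.0104167) = √0.0164773 = 0.128364
z = (z1 − z2)/SE = (0.522984 − 0.693147) / 0.128364 = -0.170163 / 0.128364 = -1.326

-1.326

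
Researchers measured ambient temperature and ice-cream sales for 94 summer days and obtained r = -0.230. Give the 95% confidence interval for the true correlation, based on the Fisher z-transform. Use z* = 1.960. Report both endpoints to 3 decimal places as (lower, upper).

z_r = atanh(-0.230) = -0.234189;  SE = 1/√(n−3) = 1/√91 = 0.104828
z-limits: -0.234189 ± 1.960·0.104828 = -0.234189 ± 0.205463 = [-0.439652, -0.028726]
ρ-limits: (tanh -0.439652, tanh -0.028726) = (-0.413, -0.029)

(-0.413, -0.029)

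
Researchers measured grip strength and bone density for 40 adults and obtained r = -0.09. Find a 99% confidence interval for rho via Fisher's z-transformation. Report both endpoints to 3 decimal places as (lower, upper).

Fisher z: z_r = atanh(r) = ½·ln((1+(-0.09))/(1−(-0.09))) = -0.090244
SE(z) = 1/√(n−3) = 1/√37 = 0.164399
99% ⇒ z* = 2.576; margin = 2.576·0.164399 = 0.423492
CI on z-scale: (-0.513736, 0.333248)
Back-transform: tanh(-0.513736) = -0.472851, tanh(0.333248) = 0.321436

(-0.473, 0.321)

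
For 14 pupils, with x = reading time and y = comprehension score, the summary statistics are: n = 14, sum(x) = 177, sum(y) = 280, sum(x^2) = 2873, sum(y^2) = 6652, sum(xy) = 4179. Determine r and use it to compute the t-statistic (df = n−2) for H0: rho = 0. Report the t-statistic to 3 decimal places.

S_xy = nΣxy − ΣxΣy = 14·4179 − 177·280 = 58506 − 49560 = 8946
S_xx = nΣx² − (Σx)² = 14·2873 − 177² = 40222 − 31329 = 8893
S_yy = nΣy² − (Σy)² = 14·6652 − 280² = 93128 − 78400 = 14728
r = S_xy / √(S_xx·S_yy) = 8946 / √(8893·14728) = 8946 / √130976104 = 8946 / 11444.4792 = 0.7817
t = r·√(n−2)/√(1−r²) = 0.7817·√12 / √(1−0.611055) = 2.707888 / 0.623655 = 4.342

4.342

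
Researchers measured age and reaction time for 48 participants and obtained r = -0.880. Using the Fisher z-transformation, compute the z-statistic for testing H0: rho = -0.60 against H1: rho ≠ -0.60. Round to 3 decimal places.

z_r = atanh(-0.880) = -1.375768,  z_0 = atanh(-0.60) = -0.693147
SE = 1/√(n−3) = 1/√45 = 0.149071
z = (z_r − z_0)/SE = (-1.375768 − (-0.693147)) / 0.149071 = -0.682621 / 0.149071 = -4.579

-4.579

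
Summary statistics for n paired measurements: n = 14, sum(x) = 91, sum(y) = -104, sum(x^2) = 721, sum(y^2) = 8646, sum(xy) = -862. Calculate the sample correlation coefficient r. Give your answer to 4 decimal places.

S_xy = nΣxy − ΣxΣy = 14·(-862) − 91·(-104) = -12068 − (-9464) = -2604
S_xx = nΣx² − (Σx)² = 14·721 − 91² = 10094 − 8281 = 1813
S_yy = nΣy² − (Σy)² = 14·8646 − (-104)² = 121044 − 10816 = 110228
r = S_xy / √(S_xx·S_yy) = -2604 / √(1813·110228) = -2604 / √199843364 = -2604 / 14136.5966 = -0.1842

-0.1842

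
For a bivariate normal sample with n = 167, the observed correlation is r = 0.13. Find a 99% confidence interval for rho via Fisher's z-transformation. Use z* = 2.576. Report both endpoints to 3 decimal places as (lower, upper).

(-0.070, 0.320)

z_r = atanh(0.13) = 0.130740;  SE = 1/√(n−3) = 1/√164 = 0.078087
z-limits: 0.130740 ± 2.576·0.078087 = 0.130740 ± 0.201152 = [-0.070412, 0.331892]
ρ-limits: (tanh -0.070412, tanh 0.331892) = (-0.070, 0.320)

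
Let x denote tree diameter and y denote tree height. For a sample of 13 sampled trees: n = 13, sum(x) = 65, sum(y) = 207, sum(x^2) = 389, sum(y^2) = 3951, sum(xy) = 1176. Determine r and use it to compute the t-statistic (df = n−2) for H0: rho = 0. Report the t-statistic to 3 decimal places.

3.150

S_xy = nΣxy − ΣxΣy = 13·1176 − 65·207 = 15288 − 13455 = 1833
S_xx = nΣx² − (Σx)² = 13·389 − 65² = 5057 − 4225 = 832
S_yy = nΣy² − (Σy)² = 13·3951 − 207² = 51363 − 42849 = 8514
r = S_xy / √(S_xx·S_yy) = 1833 / √(832·8514) = 1833 / √7083648 = 1833 / 2661.5124 = 0.6887
t = r·√(n−2)/√(1−r²) = 0.6887·√11 / √(1−0.474308) = 2.284159 / 0.725046 = 3.150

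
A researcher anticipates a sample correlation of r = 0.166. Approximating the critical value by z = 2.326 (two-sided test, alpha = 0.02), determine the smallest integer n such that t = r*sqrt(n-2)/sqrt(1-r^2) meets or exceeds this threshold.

r√(n−2)/√(1−r²) ≥ 2.326  ⇔  n−2 ≥ (2.326)²·(1−r²)/r²
(1−r²)/r² = (1−0.027556)/0.027556 = 35.2897
n ≥ 2 + 5.410276·35.2897 = 2 + 190.9270 = 192.9270
⌈192.9270⌉ = 193

193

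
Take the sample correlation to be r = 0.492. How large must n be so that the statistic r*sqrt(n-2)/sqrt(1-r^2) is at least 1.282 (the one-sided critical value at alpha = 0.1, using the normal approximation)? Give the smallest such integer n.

8

r√(n−2)/√(1−r²) ≥ 1.282  ⇔  n−2 ≥ (1.282)²·(1−r²)/r²
(1−r²)/r² = (1−0.242064)/0.242064 = 3.1311
n ≥ 2 + 1.643524·3.1311 = 2 + 5.1460 = 7.1460
⌈7.1460⌉ = 8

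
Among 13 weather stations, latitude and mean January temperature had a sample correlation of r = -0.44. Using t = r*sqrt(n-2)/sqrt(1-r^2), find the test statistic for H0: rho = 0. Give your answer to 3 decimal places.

-1.625

1 − r² = 1 − 0.1936 = 0.8064;  √(1−r²) = 0.897998
√(n−2) = √11 = 3.316625
t = r·√(n−2)/√(1−r²) = -0.44 · 3.316625 / 0.897998 = -1.625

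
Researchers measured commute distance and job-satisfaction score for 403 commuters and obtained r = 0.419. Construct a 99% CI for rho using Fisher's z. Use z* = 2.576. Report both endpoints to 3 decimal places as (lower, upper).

z_r = atanh(0.419) = 0.446478;  SE = 1/√(n−3) = 1/√400 = 0.050000
z-limits: 0.446478 ± 2.576·0.050000 = 0.446478 ± 0.128800 = [0.317678, 0.575278]
ρ-limits: (tanh 0.317678, tanh 0.575278) = (0.307, 0.519)

(0.307, 0.519)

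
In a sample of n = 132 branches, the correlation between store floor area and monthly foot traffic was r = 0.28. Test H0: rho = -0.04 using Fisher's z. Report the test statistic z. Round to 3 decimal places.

3.722

z_r = atanh(0.28) = 0.287682,  z_0 = atanh(-0.04) = -0.040021
SE = 1/√(n−3) = 1/√129 = 0.088045
z = (z_r − z_0)/SE = (0.287682 − (-0.040021)) / 0.088045 = 0.327703 / 0.088045 = 3.722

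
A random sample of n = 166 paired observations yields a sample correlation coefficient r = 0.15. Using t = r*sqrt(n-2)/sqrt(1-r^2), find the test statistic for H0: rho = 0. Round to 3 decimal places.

1 − r² = 1 − 0.0225 = 0.9775;  √(1−r²) = 0.988686
√(n−2) = √164 = 12.806248
t = r·√(n−2)/√(1−r²) = 0.15 · 12.806248 / 0.988686 = 1.943

1.943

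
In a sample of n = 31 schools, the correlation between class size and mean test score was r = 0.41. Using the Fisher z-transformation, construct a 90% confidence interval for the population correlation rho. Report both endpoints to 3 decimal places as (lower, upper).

(0.124, 0.633)

z_r = atanh(0.41) = 0.435611;  SE = 1/√(n−3) = 1/√28 = 0.188982
z-limits: 0.435611 ± 1.645·0.188982 = 0.435611 ± 0.310875 = [0.124736, 0.746486]
ρ-limits: (tanh 0.124736, tanh 0.746486) = (0.124, 0.633)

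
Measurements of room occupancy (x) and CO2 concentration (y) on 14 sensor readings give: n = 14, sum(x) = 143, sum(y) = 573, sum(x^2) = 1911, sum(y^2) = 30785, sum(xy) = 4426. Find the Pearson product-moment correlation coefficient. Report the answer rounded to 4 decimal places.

Numerator: nΣxy − (Σx)(Σy) = 14·4426 − (143)(573) = -19975
Denominator: √[(nΣx²−(Σx)²)(nΣy²−(Σy)²)]
  nΣx²−(Σx)² = 14·1911 − 20449 = 6305;  nΣy²−(Σy)² = 14·30785 − 328329 = 102661
  √(6305·102661) = √647277605 = 25441.6510
r = -19975 / 25441.6510 = -0.7851

-0.7851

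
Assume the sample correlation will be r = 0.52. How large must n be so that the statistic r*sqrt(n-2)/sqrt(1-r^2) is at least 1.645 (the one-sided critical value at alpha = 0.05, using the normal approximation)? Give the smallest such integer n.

r√(n−2)/√(1−r²) ≥ 1.645  ⇔  n−2 ≥ (1.645)²·(1−r²)/r²
(1−r²)/r² = (1−0.2704)/0.2704 = 2.6982
n ≥ 2 + 2.706025·2.6982 = 2 + 7.3014 = 9.3014
⌈9.3014⌉ = 10

10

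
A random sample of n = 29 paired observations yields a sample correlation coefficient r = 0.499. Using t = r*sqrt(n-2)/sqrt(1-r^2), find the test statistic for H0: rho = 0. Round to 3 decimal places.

t = r·√(n−2) / √(1−r²) with r = 0.499, n = 29
  = 0.499·√27 / √(1 − 0.249001)
  = 0.499·5.196152 / 0.866602
  = 2.592880 / 0.866602 = 2.992

2.992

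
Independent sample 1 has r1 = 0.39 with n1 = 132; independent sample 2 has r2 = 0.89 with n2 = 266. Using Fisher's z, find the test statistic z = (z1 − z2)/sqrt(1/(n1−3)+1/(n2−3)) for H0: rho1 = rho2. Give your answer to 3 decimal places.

z1 = atanh(0.39) = 0.411800,  z2 = atanh(0.89) = 1.421926
SE = √(1/(n1−3) + 1/(n2−3)) = √(1/129 + 1/263) = √(0.0077519 + 0.0038023) = √0.0115542 = 0.107490
z = (z1 − z2)/SE = (0.411800 − 1.421926) / 0.107490 = -1.010126 / 0.107490 = -9.397

-9.397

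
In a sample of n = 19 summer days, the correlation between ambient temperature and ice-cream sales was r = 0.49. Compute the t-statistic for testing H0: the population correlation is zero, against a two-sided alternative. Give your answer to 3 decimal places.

2.318

t = r·√(n−2) / √(1−r²) with r = 0.49, n = 19
  = 0.49·√17 / √(1 − 0.2401)
  = 0.49·4.123106 / 0.871722
  = 2.020322 / 0.871722 = 2.318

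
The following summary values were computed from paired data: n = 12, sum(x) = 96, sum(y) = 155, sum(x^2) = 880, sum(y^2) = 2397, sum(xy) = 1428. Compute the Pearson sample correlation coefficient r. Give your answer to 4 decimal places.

0.8939

S_xy = nΣxy − ΣxΣy = 12·1428 − 96·155 = 17136 − 14880 = 2256
S_xx = nΣx² − (Σx)² = 12·880 − 96² = 10560 − 9216 = 1344
S_yy = nΣy² − (Σy)² = 12·2397 − 155² = 28764 − 24025 = 4739
r = S_xy / √(S_xx·S_yy) = 2256 / √(1344·4739) = 2256 / √6369216 = 2256 / 2523.7306 = 0.8939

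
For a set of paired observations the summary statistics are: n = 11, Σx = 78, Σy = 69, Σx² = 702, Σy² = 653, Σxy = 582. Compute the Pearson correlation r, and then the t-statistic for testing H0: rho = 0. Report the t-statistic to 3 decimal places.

Numerator: nΣxy − (Σx)(Σy) = 11·582 − (78)(69) = 1020
Denominator: √[(nΣx²−(Σx)²)(nΣy²−(Σy)²)]
  nΣx²−(Σx)² = 11·702 − 6084 = 1638;  nΣy²−(Σy)² = 11·653 − 4761 = 2422
  √(1638·2422) = √3967236 = 1991.7922
r = 1020 / 1991.7922 = 0.5121
t = r·√(n−2)/√(1−r²) = 0.5121·√9 / √(1−0.262246) = 1.536300 / 0.858926 = 1.789

1.789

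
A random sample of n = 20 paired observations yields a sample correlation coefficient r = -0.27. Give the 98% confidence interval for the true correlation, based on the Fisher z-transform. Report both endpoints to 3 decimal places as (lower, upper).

z_r = atanh(-0.27) = -0.276864;  SE = 1/√(n−3) = 1/√17 = 0.242536
z-limits: -0.276864 ± 2.326·0.242536 = -0.276864 ± 0.564139 = [-0.841003, 0.287275]
ρ-limits: (tanh -0.841003, tanh 0.287275) = (-0.686, 0.280)

(-0.686, 0.280)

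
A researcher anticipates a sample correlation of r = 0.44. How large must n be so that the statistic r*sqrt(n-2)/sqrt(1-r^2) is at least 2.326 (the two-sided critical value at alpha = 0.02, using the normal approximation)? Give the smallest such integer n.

25

r√(n−2)/√(1−r²) ≥ 2.326  ⇔  n−2 ≥ (2.326)²·(1−r²)/r²
(1−r²)/r² = (1−0.1936)/0.1936 = 4.1653
n ≥ 2 + 5.410276·4.1653 = 2 + 22.5354 = 24.5354
⌈24.5354⌉ = 25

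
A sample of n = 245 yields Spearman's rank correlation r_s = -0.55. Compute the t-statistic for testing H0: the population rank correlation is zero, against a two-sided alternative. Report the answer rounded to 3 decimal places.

-10.266

t = r_s·√(n−2) / √(1−r_s²) with r_s = -0.55, n = 245
  = -0.55·√243 / √(1 − 0.3025)
  = -0.55·15.588457 / 0.835165
  = -8.573651 / 0.835165 = -10.266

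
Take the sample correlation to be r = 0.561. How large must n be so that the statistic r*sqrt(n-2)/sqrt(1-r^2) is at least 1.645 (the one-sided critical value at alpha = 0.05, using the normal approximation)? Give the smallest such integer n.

Need r·√(n−2)/√(1−r²) ≥ 1.645
√(n−2) ≥ 1.645·√(1−0.314721) / 0.561 = 1.645·0.827816 / 0.561 = 2.4274
n−2 ≥ 5.8923  ⇒  n ≥ 7.8923
Smallest integer n = 8

8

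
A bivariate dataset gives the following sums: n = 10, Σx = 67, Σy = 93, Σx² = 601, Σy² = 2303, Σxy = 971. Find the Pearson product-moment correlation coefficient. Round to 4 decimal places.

S_xy = nΣxy − ΣxΣy = 10·971 − 67·93 = 9710 − 6231 = 3479
S_xx = nΣx² − (Σx)² = 10·601 − 67² = 6010 − 4489 = 1521
S_yy = nΣy² − (Σy)² = 10·2303 − 93² = 23030 − 8649 = 14381
r = S_xy / √(S_xx·S_yy) = 3479 / √(1521·14381) = 3479 / √21873501 = 3479 / 4676.9115 = 0.7439

0.7439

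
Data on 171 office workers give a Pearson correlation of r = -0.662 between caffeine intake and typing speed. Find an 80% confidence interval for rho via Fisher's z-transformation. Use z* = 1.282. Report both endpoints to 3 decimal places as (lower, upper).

z_r = atanh(-0.662) = -0.796366;  SE = 1/√(n−3) = 1/√168 = 0.077152
z-limits: -0.796366 ± 1.282·0.077152 = -0.796366 ± 0.098909 = [-0.895275, -0.697457]
ρ-limits: (tanh -0.895275, tanh -0.697457) = (-0.714, -0.603)

(-0.714, -0.603)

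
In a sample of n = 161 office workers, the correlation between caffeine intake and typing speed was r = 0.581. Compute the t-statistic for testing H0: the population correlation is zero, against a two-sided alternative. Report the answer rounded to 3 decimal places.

t = r·√(n−2) / √(1−r²) with r = 0.581, n = 161
  = 0.581·√159 / √(1 − 0.337561)
  = 0.581·12.609520 / 0.813904
  = 7.326131 / 0.813904 = 9.001

9.001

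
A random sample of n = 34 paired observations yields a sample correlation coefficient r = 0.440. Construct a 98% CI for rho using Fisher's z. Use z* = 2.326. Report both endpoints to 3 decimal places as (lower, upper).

(0.054, 0.711)

Fisher z: z_r = atanh(r) = ½·ln((1+0.440)/(1−0.440)) = 0.472231
SE(z) = 1/√(n−3) = 1/√31 = 0.179605
98% ⇒ z* = 2.326; margin = 2.326·0.179605 = 0.417761
CI on z-scale: (0.054470, 0.889992)
Back-transform: tanh(0.054470) = 0.054416, tanh(0.889992) = 0.711390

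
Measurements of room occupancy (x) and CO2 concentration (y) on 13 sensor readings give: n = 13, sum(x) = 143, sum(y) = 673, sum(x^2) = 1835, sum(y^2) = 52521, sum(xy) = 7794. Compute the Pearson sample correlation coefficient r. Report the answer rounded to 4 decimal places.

Numerator: nΣxy − (Σx)(Σy) = 13·7794 − (143)(673) = 5083
Denominator: √[(nΣx²−(Σx)²)(nΣy²−(Σy)²)]
  nΣx²−(Σx)² = 13·1835 − 20449 = 3406;  nΣy²−(Σy)² = 13·52521 − 452929 = 229844
  √(3406·229844) = √782848664 = 27979.4329
r = 5083 / 27979.4329 = 0.1817

0.1817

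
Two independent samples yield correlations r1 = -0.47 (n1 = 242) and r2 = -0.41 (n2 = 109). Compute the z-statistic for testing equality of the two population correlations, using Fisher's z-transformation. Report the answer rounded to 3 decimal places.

-0.638

Fisher z-transforms: z1 = atanh(-0.47) = -0.510070, z2 = atanh(-0.41) = -0.435611; difference d = -0.074459
Var(d) = 1/239 + 1/106 = 0.0041841 + 0.0094340 = 0.0136181
z = d/√Var(d) = -0.074459 / √0.0136181 = -0.074459 / 0.116697 = -0.638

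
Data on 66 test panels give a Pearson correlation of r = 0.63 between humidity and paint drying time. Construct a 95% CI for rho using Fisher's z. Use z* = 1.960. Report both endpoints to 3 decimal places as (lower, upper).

(0.458, 0.757)

z_r = atanh(0.63) = 0.741416;  SE = 1/√(n−3) = 1/√63 = 0.125988
z-limits: 0.741416 ± 1.960·0.125988 = 0.741416 ± 0.246936 = [0.494480, 0.988352]
ρ-limits: (tanh 0.494480, tanh 0.988352) = (0.458, 0.757)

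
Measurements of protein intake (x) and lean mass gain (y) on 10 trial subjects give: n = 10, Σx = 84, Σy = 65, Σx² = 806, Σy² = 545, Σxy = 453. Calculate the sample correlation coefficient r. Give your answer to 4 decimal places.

S_xy = nΣxy − ΣxΣy = 10·453 − 84·65 = 4530 − 5460 = -930
S_xx = nΣx² − (Σx)² = 10·806 − 84² = 8060 − 7056 = 1004
S_yy = nΣy² − (Σy)² = 10·545 − 65² = 5450 − 4225 = 1225
r = S_xy / √(S_xx·S_yy) = -930 / √(1004·1225) = -930 / √1229900 = -930 / 1109.0086 = -0.8386

-0.8386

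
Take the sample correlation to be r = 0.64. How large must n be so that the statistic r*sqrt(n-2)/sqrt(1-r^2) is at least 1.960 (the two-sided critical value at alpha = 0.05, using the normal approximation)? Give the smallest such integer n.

r√(n−2)/√(1−r²) ≥ 1.960  ⇔  n−2 ≥ (1.960)²·(1−r²)/r²
(1−r²)/r² = (1−0.4096)/0.4096 = 1.4414
n ≥ 2 + 3.8416·1.4414 = 2 + 5.5373 = 7.5373
⌈7.5373⌉ = 8

8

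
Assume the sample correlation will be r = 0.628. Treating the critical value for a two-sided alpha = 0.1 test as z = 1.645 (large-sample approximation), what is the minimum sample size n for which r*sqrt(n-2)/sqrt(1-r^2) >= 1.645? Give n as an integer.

r√(n−2)/√(1−r²) ≥ 1.645  ⇔  n−2 ≥ (1.645)²·(1−r²)/r²
(1−r²)/r² = (1−0.394384)/0.394384 = 1.5356
n ≥ 2 + 2.706025·1.5356 = 2 + 4.1554 = 6.1554
⌈6.1554⌉ = 7

7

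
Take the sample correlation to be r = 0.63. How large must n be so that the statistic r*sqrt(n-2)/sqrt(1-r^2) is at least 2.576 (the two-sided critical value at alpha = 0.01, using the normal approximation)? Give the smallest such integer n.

Need r·√(n−2)/√(1−r²) ≥ 2.576
√(n−2) ≥ 2.576·√(1−0.3969) / 0.63 = 2.576·0.776595 / 0.63 = 3.1754
n−2 ≥ 10.0832  ⇒  n ≥ 12.0832
Smallest integer n = 13

13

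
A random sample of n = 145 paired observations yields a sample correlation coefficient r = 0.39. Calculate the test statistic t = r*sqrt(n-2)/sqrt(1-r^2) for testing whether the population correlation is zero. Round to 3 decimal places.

t = r·√(n−2) / √(1−r²) with r = 0.39, n = 145
  = 0.39·√143 / √(1 − 0.1521)
  = 0.39·11.958261 / 0.920815
  = 4.663722 / 0.920815 = 5.065

5.065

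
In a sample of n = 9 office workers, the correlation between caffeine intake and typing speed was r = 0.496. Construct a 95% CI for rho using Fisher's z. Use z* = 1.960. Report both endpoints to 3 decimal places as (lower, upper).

Fisher z: z_r = atanh(r) = ½·ln((1+0.496)/(1−0.496)) = 0.543987
SE(z) = 1/√(n−3) = 1/√6 = 0.408248
95% ⇒ z* = 1.960; margin = 1.960·0.408248 = 0.800166
CI on z-scale: (-0.256179, 1.344153)
Back-transform: tanh(-0.256179) = -0.250718, tanh(1.344153) = 0.872666

(-0.251, 0.873)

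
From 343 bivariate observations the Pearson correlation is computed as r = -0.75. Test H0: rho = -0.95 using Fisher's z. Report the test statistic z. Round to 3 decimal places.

z_r = atanh(-0.75) = -0.972955,  z_0 = atanh(-0.95) = -1.831781
SE = 1/√(n−3) = 1/√340 = 0.054233
z = (z_r − z_0)/SE = (-0.972955 − (-1.831781)) / 0.054233 = 0.858826 / 0.054233 = 15.836

15.836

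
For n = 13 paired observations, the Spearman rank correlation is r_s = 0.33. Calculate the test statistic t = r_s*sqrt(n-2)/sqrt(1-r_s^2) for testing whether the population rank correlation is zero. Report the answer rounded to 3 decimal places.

1.159

1 − r_s² = 1 − 0.1089 = 0.8911;  √(1−r_s²) = 0.943981
√(n−2) = √11 = 3.316625
t = r_s·√(n−2)/√(1−r_s²) = 0.33 · 3.316625 / 0.943981 = 1.159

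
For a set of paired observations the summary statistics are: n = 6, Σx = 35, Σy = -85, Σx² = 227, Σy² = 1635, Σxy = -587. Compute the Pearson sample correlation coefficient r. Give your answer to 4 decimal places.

-0.9192

S_xy = nΣxy − ΣxΣy = 6·(-587) − 35·(-85) = -3522 − (-2975) = -547
S_xx = nΣx² − (Σx)² = 6·227 − 35² = 1362 − 1225 = 137
S_yy = nΣy² − (Σy)² = 6·1635 − (-85)² = 9810 − 7225 = 2585
r = S_xy / √(S_xx·S_yy) = -547 / √(137·2585) = -547 / √354145 = -547 / 595.1008 = -0.9192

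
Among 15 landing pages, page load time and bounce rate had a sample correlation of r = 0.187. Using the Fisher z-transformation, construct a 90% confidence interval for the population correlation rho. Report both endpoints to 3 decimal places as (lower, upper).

Fisher z: z_r = atanh(r) = ½·ln((1+0.187)/(1−0.187)) = 0.189227
SE(z) = 1/√(n−3) = 1/√12 = 0.288675
90% ⇒ z* = 1.645; margin = 1.645·0.288675 = 0.474870
CI on z-scale: (-0.285643, 0.664097)
Back-transform: tanh(-0.285643) = -0.278120, tanh(0.664097) = 0.581083

(-0.278, 0.581)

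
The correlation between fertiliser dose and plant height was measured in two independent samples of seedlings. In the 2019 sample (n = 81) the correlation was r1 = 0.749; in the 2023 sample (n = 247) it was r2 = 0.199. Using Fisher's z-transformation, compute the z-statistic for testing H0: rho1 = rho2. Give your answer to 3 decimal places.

5.912

Fisher z-transforms: z1 = atanh(0.749) = 0.970673, z2 = atanh(0.199) = 0.201691; difference d = 0.768982
Var(d) = 1/78 + 1/244 = 0.0128205 + 0.0040984 = 0.0169189
z = d/√Var(d) = 0.768982 / √0.0169189 = 0.768982 / 0.130073 = 5.912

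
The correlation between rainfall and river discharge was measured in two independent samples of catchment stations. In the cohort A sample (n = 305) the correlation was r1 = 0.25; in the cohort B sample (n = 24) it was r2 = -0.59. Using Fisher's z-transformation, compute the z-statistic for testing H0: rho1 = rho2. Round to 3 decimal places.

4.135

Fisher z-transforms: z1 = atanh(0.25) = 0.255413, z2 = atanh(-0.59) = -0.677666; difference d = 0.933079
Var(d) = 1/302 + 1/21 = 0.0033113 + 0.0476190 = 0.0509303
z = d/√Var(d) = 0.933079 / √0.0509303 = 0.933079 / 0.225677 = 4.135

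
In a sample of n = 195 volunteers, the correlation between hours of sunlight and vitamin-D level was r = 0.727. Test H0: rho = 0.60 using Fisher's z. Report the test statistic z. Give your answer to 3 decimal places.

Fisher z: atanh(0.727) = 0.922335, atanh(0.60) = 0.693147
z = (z_r − z_0)·√(n−3) = (0.922335 − 0.693147)·√192 = 0.229188 · 13.856406 = 3.176

3.176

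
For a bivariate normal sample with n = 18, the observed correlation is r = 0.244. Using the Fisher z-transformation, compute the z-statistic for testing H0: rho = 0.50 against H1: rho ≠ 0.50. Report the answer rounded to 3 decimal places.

-1.163

z_r = atanh(0.244) = 0.249023,  z_0 = atanh(0.50) = 0.549306
SE = 1/√(n−3) = 1/√15 = 0.258199
z = (z_r − z_0)/SE = (0.249023 − 0.549306) / 0.258199 = -0.300283 / 0.258199 = -1.163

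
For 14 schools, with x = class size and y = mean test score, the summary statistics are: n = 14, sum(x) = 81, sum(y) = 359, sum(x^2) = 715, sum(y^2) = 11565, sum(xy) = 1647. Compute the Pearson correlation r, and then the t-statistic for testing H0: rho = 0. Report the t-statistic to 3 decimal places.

-2.367

Numerator: nΣxy − (Σx)(Σy) = 14·1647 − (81)(359) = -6021
Denominator: √[(nΣx²−(Σx)²)(nΣy²−(Σy)²)]
  nΣx²−(Σx)² = 14·715 − 6561 = 3449;  nΣy²−(Σy)² = 14·11565 − 128881 = 33029
  √(3449·33029) = √113917021 = 10673.1917
r = -6021 / 10673.1917 = -0.5641
t = r·√(n−2)/√(1−r²) = -0.5641·√12 / √(1−0.318209) = -1.954100 / 0.825706 = -2.367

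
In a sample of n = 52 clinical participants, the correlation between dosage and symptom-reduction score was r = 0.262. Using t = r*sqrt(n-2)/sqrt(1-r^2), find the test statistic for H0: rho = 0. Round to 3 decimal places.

1 − r² = 1 − 0.068644 = 0.931356;  √(1−r²) = 0.965068
√(n−2) = √50 = 7.071068
t = r·√(n−2)/√(1−r²) = 0.262 · 7.071068 / 0.965068 = 1.920

1.920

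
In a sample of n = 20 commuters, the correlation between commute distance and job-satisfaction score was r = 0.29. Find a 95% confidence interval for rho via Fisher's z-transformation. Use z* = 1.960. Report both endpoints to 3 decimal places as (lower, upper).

Fisher z: z_r = atanh(r) = ½·ln((1+0.29)/(1−0.29)) = 0.298566
SE(z) = 1/√(n−3) = 1/√17 = 0.242536
95% ⇒ z* = 1.960; margin = 1.960·0.242536 = 0.475371
CI on z-scale: (-0.176805, 0.773937)
Back-transform: tanh(-0.176805) = -0.174985, tanh(0.773937) = 0.649213

(-0.175, 0.649)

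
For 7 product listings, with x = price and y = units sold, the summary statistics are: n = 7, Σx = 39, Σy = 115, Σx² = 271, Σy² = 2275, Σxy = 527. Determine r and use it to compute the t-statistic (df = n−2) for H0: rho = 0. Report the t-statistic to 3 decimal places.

-2.881

Numerator: nΣxy − (Σx)(Σy) = 7·527 − (39)(115) = -796
Denominator: √[(nΣx²−(Σx)²)(nΣy²−(Σy)²)]
  nΣx²−(Σx)² = 7·271 − 1521 = 376;  nΣy²−(Σy)² = 7·2275 − 13225 = 2700
  √(376·2700) = √1015200 = 1007.5713
r = -796 / 1007.5713 = -0.7900
t = r·√(n−2)/√(1−r²) = -0.7900·√5 / √(1−0.624100) = -1.766494 / 0.613107 = -2.881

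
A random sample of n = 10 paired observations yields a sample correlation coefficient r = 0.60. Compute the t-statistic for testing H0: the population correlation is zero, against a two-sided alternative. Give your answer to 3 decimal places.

t = r·√(n−2) / √(1−r²) with r = 0.60, n = 10
  = 0.60·√8 / √(1 − 0.3600)
  = 0.60·2.828427 / 0.800000
  = 1.697056 / 0.800000 = 2.121

2.121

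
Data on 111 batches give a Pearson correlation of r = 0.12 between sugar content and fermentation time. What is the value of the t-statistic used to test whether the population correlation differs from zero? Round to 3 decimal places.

1 − r² = 1 − 0.0144 = 0.9856;  √(1−r²) = 0.992774
√(n−2) = √109 = 10.440307
t = r·√(n−2)/√(1−r²) = 0.12 · 10.440307 / 0.992774 = 1.262

1.262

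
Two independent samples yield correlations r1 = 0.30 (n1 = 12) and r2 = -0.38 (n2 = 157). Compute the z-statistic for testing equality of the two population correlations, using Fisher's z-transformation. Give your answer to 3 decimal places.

2.069

z1 = atanh(0.30) = 0.309520,  z2 = atanh(-0.38) = -0.400060
SE = √(1/(n1−3) + 1/(n2−3)) = √(1/9 + 1/154) = √(0.1111111 + 0.0064935) = √0.1176046 = 0.342935
z = (z1 − z2)/SE = (0.309520 − (-0.400060)) / 0.342935 = 0.709580 / 0.342935 = 2.069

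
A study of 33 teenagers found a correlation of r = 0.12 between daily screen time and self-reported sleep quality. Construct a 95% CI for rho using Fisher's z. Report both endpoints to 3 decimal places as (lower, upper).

(-0.233, 0.445)

z_r = atanh(0.12) = 0.120581;  SE = 1/√(n−3) = 1/√30 = 0.182574
z-limits: 0.120581 ± 1.960·0.182574 = 0.120581 ± 0.357845 = [-0.237264, 0.478426]
ρ-limits: (tanh -0.237264, tanh 0.478426) = (-0.233, 0.445)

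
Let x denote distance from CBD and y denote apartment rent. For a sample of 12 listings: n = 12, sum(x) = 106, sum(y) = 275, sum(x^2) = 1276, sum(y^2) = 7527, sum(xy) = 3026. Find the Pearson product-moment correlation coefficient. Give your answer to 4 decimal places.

S_xy = nΣxy − ΣxΣy = 12·3026 − 106·275 = 36312 − 29150 = 7162
S_xx = nΣx² − (Σx)² = 12·1276 − 106² = 15312 − 11236 = 4076
S_yy = nΣy² − (Σy)² = 12·7527 − 275² = 90324 − 75625 = 14699
r = S_xy / √(S_xx·S_yy) = 7162 / √(4076·14699) = 7162 / √59913124 = 7162 / 7740.3568 = 0.9253

0.9253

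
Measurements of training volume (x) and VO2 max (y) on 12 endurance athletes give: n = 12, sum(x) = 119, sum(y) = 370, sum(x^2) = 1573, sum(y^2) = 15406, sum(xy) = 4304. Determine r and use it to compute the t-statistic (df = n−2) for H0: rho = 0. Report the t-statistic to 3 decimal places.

S_xy = nΣxy − ΣxΣy = 12·4304 − 119·370 = 51648 − 44030 = 7618
S_xx = nΣx² − (Σx)² = 12·1573 − 119² = 18876 − 14161 = 4715
S_yy = nΣy² − (Σy)² = 12·15406 − 370² = 184872 − 136900 = 47972
r = S_xy / √(S_xx·S_yy) = 7618 / √(4715·47972) = 7618 / √226187980 = 7618 / 15039.5472 = 0.5065
t = r·√(n−2)/√(1−r²) = 0.5065·√10 / √(1−0.256542) = 1.601694 / 0.862240 = 1.858

1.858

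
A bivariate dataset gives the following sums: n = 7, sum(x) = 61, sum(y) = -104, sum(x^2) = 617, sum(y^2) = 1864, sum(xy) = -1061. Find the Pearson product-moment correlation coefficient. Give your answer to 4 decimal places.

-0.9374

Numerator: nΣxy − (Σx)(Σy) = 7·(-1061) − (61)(-104) = -1083
Denominator: √[(nΣx²−(Σx)²)(nΣy²−(Σy)²)]
  nΣx²−(Σx)² = 7·617 − 3721 = 598;  nΣy²−(Σy)² = 7·1864 − 10816 = 2232
  √(598·2232) = √1334736 = 1155.3078
r = -1083 / 1155.3078 = -0.9374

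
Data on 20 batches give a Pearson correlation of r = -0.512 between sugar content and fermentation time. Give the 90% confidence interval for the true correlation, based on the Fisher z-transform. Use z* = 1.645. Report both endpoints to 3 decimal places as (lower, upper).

Fisher z: z_r = atanh(r) = ½·ln((1+(-0.512))/(1−(-0.512))) = -0.565437
SE(z) = 1/√(n−3) = 1/√17 = 0.242536
90% ⇒ z* = 1.645; margin = 1.645·0.242536 = 0.398972
CI on z-scale: (-0.964409, -0.166465)
Back-transform: tanh(-0.964409) = -0.746237, tanh(-0.166465) = -0.164944

(-0.746, -0.165)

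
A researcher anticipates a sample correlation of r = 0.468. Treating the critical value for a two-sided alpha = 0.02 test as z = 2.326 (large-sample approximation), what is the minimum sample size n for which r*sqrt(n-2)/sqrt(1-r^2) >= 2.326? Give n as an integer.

22

r√(n−2)/√(1−r²) ≥ 2.326  ⇔  n−2 ≥ (2.326)²·(1−r²)/r²
(1−r²)/r² = (1−0.219024)/0.219024 = 3.5657
n ≥ 2 + 5.410276·3.5657 = 2 + 19.2914 = 21.2914
⌈21.2914⌉ = 22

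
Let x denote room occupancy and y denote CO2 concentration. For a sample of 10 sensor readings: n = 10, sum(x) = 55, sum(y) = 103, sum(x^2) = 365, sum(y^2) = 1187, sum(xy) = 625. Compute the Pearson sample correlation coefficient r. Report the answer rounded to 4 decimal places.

0.6590

S_xy = nΣxy − ΣxΣy = 10·625 − 55·103 = 6250 − 5665 = 585
S_xx = nΣx² − (Σx)² = 10·365 − 55² = 3650 − 3025 = 625
S_yy = nΣy² − (Σy)² = 10·1187 − 103² = 11870 − 10609 = 1261
r = S_xy / √(S_xx·S_yy) = 585 / √(625·1261) = 585 / √788125 = 585 / 887.7640 = 0.6590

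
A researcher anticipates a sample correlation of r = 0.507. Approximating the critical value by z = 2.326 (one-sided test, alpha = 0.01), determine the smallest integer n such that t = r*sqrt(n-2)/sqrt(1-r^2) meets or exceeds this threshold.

r√(n−2)/√(1−r²) ≥ 2.326  ⇔  n−2 ≥ (2.326)²·(1−r²)/r²
(1−r²)/r² = (1−0.257049)/0.257049 = 2.8903
n ≥ 2 + 5.410276·2.8903 = 2 + 15.6373 = 17.6373
⌈17.6373⌉ = 18

18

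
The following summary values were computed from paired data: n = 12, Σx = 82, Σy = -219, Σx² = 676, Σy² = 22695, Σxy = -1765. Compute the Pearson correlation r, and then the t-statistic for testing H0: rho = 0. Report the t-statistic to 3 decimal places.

Numerator: nΣxy − (Σx)(Σy) = 12·(-1765) − (82)(-219) = -3222
Denominator: √[(nΣx²−(Σx)²)(nΣy²−(Σy)²)]
  nΣx²−(Σx)² = 12·676 − 6724 = 1388;  nΣy²−(Σy)² = 12·22695 − 47961 = 224379
  √(1388·224379) = √311438052 = 17647.6075
r = -3222 / 17647.6075 = -0.1826
t = r·√(n−2)/√(1−r²) = -0.1826·√10 / √(1−0.033343) = -0.577432 / 0.983187 = -0.587

-0.587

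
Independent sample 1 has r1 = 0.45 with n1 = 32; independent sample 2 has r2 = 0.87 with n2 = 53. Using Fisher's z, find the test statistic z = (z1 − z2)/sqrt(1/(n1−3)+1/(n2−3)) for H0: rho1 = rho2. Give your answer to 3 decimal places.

-3.635

Fisher z-transforms: z1 = atanh(0.45) = 0.484700, z2 = atanh(0.87) = 1.333080; difference d = -0.848380
Var(d) = 1/29 + 1/50 = 0.0344828 + 0.0200000 = 0.0544828
z = d/√Var(d) = -0.848380 / √0.0544828 = -0.848380 / 0.233416 = -3.635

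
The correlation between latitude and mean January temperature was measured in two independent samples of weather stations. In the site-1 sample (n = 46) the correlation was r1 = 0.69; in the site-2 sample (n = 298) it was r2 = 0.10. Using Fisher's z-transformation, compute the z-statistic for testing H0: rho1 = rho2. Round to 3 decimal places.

4.580

z1 = atanh(0.69) = 0.847956,  z2 = atanh(0.10) = 0.100335
SE = √(1/(n1−3) + 1/(n2−3)) = √(1/43 + 1/295) = √(0.0232558 + 0.0033898) = √0.0266456 = 0.163235
z = (z1 − z2)/SE = (0.847956 − 0.100335) / 0.163235 = 0.747621 / 0.163235 = 4.580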